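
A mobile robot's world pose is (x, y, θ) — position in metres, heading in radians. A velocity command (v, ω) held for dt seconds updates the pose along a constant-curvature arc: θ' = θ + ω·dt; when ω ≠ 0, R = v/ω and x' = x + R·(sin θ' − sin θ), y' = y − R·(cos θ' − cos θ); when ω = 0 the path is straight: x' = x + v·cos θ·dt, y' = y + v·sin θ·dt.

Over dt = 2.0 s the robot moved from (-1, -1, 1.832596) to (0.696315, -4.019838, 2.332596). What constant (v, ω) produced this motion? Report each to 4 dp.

v = -1.7500, ω = 0.2500

Δθ = 2.332596 − 1.832596 = 0.500000
ω = Δθ/dt = 0.500000/2.0 = 0.2500
R = −Δy/(cos θ' − cos θ) = -7.0000
v = R·ω = -7.0000·0.2500 = -1.7500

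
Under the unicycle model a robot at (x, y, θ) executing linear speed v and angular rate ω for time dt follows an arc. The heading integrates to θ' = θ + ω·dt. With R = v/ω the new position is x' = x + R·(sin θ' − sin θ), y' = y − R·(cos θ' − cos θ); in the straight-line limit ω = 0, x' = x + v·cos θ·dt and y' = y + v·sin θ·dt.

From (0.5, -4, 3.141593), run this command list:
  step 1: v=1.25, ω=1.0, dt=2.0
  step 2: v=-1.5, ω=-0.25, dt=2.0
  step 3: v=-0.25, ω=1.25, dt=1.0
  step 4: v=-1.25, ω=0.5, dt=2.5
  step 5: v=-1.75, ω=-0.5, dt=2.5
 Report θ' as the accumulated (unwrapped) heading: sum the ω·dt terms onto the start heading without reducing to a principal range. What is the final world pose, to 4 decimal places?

(-8.1198, -4.2738, 5.8916)

step 1: θ'=5.1416 (R=1.2500) → pose (-0.6366, -5.7702, 5.1416)
step 2: θ'=4.6416 (R=6.0000) → pose (-1.1658, -2.8489, 4.6416)
step 3: θ'=5.8916 (R=-0.2000) → pose (-1.2890, -2.6499, 5.8916)
step 4: θ'=7.1416 (R=-2.5000) → pose (-4.1351, -3.3265, 7.1416)
step 5: θ'=5.8916 (R=3.5000) → pose (-8.1198, -4.2738, 5.8916)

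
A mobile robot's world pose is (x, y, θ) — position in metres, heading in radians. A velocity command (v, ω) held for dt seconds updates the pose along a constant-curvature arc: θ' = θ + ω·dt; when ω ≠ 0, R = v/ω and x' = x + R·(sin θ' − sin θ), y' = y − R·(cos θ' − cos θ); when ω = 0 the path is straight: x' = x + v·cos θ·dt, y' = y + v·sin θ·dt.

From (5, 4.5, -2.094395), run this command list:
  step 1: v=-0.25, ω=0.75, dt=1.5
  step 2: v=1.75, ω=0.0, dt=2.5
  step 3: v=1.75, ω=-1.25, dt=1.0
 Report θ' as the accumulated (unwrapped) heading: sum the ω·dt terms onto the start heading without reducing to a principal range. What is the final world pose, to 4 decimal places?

step 1: θ'=-0.9694 (R=-0.3333) → pose (4.9862, 4.8553, -0.9694)
step 2: θ'=-0.9694 (straight) → pose (7.4615, 1.2479, -0.9694)
step 3: θ'=-2.2194 (R=-1.4000) → pose (7.4229, -0.3899, -2.2194)

(7.4229, -0.3899, -2.2194)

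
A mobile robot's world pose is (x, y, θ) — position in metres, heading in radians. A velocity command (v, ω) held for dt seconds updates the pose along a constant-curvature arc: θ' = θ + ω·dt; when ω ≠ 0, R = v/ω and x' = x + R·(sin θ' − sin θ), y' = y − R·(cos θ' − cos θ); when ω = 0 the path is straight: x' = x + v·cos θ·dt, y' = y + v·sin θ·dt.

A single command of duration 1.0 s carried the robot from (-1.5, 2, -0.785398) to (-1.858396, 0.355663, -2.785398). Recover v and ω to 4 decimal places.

v = 2.0000, ω = -2.0000

Δθ = -2.785398 − -0.785398 = -2.000000
ω = Δθ/dt = -2.000000/1.0 = -2.0000
R = −Δy/(cos θ' − cos θ) = -1.0000
v = R·ω = -1.0000·-2.0000 = 2.0000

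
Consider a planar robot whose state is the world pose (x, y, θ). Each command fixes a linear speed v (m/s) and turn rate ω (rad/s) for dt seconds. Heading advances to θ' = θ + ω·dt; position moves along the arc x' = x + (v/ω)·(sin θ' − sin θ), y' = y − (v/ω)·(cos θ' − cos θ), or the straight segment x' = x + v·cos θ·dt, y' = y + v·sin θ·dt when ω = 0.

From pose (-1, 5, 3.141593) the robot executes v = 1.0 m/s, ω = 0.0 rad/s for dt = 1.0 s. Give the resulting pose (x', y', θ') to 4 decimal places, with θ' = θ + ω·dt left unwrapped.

(-2.0000, 5.0000, 3.1416)

θ' = 3.1416 + 0.0·1.0 = 3.1416
ω = 0 → straight: x' = -1 + 1.0·cos(3.1416)·1.0 = -2.0000
y' = 5 + 1.0·sin(3.1416)·1.0 = 5.0000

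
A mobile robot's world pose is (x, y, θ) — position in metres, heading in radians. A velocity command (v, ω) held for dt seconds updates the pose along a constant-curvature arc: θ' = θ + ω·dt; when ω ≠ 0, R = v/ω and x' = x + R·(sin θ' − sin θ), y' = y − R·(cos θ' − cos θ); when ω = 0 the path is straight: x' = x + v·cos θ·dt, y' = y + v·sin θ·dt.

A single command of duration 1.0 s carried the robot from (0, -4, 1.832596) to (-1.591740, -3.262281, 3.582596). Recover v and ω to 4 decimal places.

v = 2.0000, ω = 1.7500

Δθ = 3.582596 − 1.832596 = 1.750000
ω = Δθ/dt = 1.750000/1.0 = 1.7500
R = Δx/(sin θ' − sin θ) = 1.1429
v = R·ω = 1.1429·1.7500 = 2.0000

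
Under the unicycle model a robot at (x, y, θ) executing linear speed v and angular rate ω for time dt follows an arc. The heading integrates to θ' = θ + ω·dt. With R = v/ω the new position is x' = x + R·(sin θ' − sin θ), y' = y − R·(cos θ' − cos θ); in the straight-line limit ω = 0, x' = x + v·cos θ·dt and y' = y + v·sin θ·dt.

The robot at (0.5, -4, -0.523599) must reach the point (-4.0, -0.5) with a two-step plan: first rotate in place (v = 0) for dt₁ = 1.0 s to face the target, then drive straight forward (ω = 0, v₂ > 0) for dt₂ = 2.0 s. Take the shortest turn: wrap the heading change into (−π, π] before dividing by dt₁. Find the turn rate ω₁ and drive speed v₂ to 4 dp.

ω₁ = 3.0041, v₂ = 2.8504

heading to target = atan2(-0.5−-4, -4−0.5) = 2.4805
Δθ = wrap(2.4805 − -0.5236) = 3.0041; ω₁ = Δθ/dt₁ = 3.0041
distance = √((-4−0.5)² + (-0.5−-4)²) = 5.7009; v₂ = distance/dt₂ = 2.8504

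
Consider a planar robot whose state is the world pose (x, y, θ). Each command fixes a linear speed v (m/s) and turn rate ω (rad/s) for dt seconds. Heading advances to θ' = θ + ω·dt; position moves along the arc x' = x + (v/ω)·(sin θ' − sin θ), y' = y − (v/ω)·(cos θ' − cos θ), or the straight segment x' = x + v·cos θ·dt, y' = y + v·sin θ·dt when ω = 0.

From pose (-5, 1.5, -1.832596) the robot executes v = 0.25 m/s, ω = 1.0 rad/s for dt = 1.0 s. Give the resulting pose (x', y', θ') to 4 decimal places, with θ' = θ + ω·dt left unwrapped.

θ' = -1.8326 + 1.0·1.0 = -0.8326
R = v/ω = 0.25/1.0 = 0.2500
x' = -5 + 0.2500·(sin -0.8326 − sin -1.8326) = -4.9434
y' = 1.5 − 0.2500·(cos -0.8326 − cos -1.8326) = 1.2671

(-4.9434, 1.2671, -0.8326)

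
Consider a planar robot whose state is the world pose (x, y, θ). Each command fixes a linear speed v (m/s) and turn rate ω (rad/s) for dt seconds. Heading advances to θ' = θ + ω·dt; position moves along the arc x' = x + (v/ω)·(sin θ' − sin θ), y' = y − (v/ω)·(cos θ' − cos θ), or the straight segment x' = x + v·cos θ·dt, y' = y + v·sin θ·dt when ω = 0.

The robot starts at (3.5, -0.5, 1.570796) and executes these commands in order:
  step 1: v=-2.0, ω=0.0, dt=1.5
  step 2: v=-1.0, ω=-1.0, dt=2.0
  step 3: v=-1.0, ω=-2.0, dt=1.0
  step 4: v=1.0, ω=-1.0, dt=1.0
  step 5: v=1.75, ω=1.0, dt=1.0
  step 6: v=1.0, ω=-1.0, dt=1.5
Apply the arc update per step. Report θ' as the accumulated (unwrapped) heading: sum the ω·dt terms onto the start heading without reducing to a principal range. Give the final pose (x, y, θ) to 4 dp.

(-1.9748, -4.0808, -3.9292)

step 1: θ'=1.5708 (straight) → pose (3.5000, -3.5000, 1.5708)
step 2: θ'=-0.4292 (R=1.0000) → pose (2.0839, -4.4093, -0.4292)
step 3: θ'=-2.4292 (R=0.5000) → pose (1.9651, -3.5762, -2.4292)
step 4: θ'=-3.4292 (R=-1.0000) → pose (1.0278, -3.7784, -3.4292)
step 5: θ'=-2.4292 (R=1.7500) → pose (-0.6125, -4.1321, -2.4292)
step 6: θ'=-3.9292 (R=-1.0000) → pose (-1.9748, -4.0808, -3.9292)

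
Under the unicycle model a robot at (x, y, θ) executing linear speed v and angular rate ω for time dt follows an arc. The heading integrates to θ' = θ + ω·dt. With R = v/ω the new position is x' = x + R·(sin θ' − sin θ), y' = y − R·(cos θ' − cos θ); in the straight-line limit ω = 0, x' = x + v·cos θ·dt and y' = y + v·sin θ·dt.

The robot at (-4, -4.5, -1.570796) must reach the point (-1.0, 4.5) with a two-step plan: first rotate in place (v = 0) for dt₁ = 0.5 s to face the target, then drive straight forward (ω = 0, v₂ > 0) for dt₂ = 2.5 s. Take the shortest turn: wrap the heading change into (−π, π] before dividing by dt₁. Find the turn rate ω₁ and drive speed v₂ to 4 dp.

heading to target = atan2(4.5−-4.5, -1−-4) = 1.2490
Δθ = wrap(1.2490 − -1.5708) = 2.8198; ω₁ = Δθ/dt₁ = 5.6397
distance = √((-1−-4)² + (4.5−-4.5)²) = 9.4868; v₂ = distance/dt₂ = 3.7947

ω₁ = 5.6397, v₂ = 3.7947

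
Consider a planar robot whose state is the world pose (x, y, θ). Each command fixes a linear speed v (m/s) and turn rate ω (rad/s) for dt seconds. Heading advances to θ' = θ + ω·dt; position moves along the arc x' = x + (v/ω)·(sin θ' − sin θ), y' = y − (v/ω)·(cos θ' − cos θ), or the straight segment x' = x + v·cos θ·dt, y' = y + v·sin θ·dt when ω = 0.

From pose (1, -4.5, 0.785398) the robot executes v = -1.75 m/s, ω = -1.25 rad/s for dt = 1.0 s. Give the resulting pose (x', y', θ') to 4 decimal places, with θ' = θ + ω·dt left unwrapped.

(-0.6172, -4.7617, -0.4646)

θ' = 0.7854 + -1.25·1.0 = -0.4646
R = v/ω = -1.75/-1.25 = 1.4000
x' = 1 + 1.4000·(sin -0.4646 − sin 0.7854) = -0.6172
y' = -4.5 − 1.4000·(cos -0.4646 − cos 0.7854) = -4.7617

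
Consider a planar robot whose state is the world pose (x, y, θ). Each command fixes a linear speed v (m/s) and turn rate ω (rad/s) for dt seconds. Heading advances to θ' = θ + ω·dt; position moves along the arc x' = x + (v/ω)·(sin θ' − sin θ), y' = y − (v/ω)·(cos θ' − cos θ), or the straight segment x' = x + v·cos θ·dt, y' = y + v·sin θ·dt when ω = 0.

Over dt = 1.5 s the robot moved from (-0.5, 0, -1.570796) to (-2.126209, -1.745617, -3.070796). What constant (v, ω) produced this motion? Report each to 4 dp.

v = 1.7500, ω = -1.0000

Δθ = -3.070796 − -1.570796 = -1.500000
ω = Δθ/dt = -1.500000/1.5 = -1.0000
R = −Δy/(cos θ' − cos θ) = -1.7500
v = R·ω = -1.7500·-1.0000 = 1.7500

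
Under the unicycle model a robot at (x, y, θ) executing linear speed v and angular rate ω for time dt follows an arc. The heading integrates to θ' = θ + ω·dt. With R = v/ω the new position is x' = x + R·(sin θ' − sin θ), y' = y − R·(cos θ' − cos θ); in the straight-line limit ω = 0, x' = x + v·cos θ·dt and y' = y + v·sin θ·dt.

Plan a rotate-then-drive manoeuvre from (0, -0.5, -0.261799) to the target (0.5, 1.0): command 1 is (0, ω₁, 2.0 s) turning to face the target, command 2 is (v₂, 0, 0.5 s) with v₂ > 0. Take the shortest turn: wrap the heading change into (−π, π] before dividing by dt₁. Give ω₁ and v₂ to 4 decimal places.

heading to target = atan2(1−-0.5, 0.5−0) = 1.2490
Δθ = wrap(1.2490 − -0.2618) = 1.5108; ω₁ = Δθ/dt₁ = 0.7554
distance = √((0.5−0)² + (1−-0.5)²) = 1.5811; v₂ = distance/dt₂ = 3.1623

ω₁ = 0.7554, v₂ = 3.1623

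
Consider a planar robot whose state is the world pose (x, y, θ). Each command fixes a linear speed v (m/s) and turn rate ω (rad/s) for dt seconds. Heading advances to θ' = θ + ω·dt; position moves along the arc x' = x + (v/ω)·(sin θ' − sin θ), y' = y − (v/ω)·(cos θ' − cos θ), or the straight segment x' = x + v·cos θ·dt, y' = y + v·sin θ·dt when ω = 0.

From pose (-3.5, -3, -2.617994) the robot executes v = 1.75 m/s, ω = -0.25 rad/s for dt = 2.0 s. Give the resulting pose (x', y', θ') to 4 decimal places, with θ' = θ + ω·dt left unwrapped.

(-6.8348, -3.9359, -3.1180)

θ' = -2.6180 + -0.25·2.0 = -3.1180
R = v/ω = 1.75/-0.25 = -7.0000
x' = -3.5 + -7.0000·(sin -3.1180 − sin -2.6180) = -6.8348
y' = -3 − -7.0000·(cos -3.1180 − cos -2.6180) = -3.9359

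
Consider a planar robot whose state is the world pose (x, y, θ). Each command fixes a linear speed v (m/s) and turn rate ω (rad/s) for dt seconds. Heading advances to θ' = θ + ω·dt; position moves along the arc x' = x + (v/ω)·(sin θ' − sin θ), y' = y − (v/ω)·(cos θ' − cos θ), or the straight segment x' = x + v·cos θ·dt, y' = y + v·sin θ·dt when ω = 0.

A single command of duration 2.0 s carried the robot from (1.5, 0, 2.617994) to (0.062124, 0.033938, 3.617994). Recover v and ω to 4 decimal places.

Δθ = 3.617994 − 2.617994 = 1.000000
ω = Δθ/dt = 1.000000/2.0 = 0.5000
R = Δx/(sin θ' − sin θ) = 1.5000
v = R·ω = 1.5000·0.5000 = 0.7500

v = 0.7500, ω = 0.5000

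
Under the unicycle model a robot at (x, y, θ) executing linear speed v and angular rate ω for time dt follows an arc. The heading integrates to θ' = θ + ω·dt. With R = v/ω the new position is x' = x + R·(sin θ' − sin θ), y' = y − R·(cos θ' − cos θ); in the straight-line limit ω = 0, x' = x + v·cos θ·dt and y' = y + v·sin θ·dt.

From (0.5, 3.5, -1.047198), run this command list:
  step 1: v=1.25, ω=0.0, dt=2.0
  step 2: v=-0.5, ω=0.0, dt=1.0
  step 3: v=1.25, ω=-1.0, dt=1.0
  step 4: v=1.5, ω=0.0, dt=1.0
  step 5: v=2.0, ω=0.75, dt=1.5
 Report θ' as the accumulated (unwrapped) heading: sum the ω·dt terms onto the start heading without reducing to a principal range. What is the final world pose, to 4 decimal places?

step 1: θ'=-1.0472 (straight) → pose (1.7500, 1.3349, -1.0472)
step 2: θ'=-1.0472 (straight) → pose (1.5000, 1.7679, -1.0472)
step 3: θ'=-2.0472 (R=-1.2500) → pose (1.5283, 0.5697, -2.0472)
step 4: θ'=-2.0472 (straight) → pose (0.8404, -0.7633, -2.0472)
step 5: θ'=-0.9222 (R=2.6667) → pose (1.0850, -3.5970, -0.9222)

(1.0850, -3.5970, -0.9222)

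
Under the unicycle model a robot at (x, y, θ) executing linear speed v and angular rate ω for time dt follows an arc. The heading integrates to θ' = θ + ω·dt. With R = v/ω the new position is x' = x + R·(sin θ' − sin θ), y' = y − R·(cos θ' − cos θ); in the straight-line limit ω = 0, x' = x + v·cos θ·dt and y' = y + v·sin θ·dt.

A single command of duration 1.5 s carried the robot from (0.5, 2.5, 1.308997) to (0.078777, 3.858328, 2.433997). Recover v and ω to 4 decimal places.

v = 1.0000, ω = 0.7500

Δθ = 2.433997 − 1.308997 = 1.125000
ω = Δθ/dt = 1.125000/1.5 = 0.7500
R = −Δy/(cos θ' − cos θ) = 1.3333
v = R·ω = 1.3333·0.7500 = 1.0000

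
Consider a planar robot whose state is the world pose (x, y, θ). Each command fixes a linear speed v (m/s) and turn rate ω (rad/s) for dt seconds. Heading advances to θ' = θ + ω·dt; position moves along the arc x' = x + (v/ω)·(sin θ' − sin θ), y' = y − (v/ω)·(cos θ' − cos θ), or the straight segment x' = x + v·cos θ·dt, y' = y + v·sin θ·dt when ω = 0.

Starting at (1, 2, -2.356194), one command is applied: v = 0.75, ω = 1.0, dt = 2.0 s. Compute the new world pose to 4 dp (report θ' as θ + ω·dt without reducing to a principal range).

(1.2688, 0.7667, -0.3562)

θ' = -2.3562 + 1.0·2.0 = -0.3562
R = v/ω = 0.75/1.0 = 0.7500
x' = 1 + 0.7500·(sin -0.3562 − sin -2.3562) = 1.2688
y' = 2 − 0.7500·(cos -0.3562 − cos -2.3562) = 0.7667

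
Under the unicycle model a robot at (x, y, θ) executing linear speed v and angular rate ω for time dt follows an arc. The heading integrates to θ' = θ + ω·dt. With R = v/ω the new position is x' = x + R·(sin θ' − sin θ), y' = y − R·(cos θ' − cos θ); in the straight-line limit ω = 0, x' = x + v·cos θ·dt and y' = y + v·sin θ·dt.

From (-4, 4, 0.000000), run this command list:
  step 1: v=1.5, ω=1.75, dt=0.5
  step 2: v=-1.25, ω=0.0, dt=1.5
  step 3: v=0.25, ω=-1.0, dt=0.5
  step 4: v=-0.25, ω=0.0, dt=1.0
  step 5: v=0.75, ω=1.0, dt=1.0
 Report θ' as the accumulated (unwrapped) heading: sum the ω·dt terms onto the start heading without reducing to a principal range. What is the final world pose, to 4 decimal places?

(-4.2153, 3.4014, 1.3750)

step 1: θ'=0.8750 (R=0.8571) → pose (-3.3421, 4.3077, 0.8750)
step 2: θ'=0.8750 (straight) → pose (-4.5440, 2.8686, 0.8750)
step 3: θ'=0.3750 (R=-0.2500) → pose (-4.4437, 2.9410, 0.3750)
step 4: θ'=0.3750 (straight) → pose (-4.6763, 2.8494, 0.3750)
step 5: θ'=1.3750 (R=0.7500) → pose (-4.2153, 3.4014, 1.3750)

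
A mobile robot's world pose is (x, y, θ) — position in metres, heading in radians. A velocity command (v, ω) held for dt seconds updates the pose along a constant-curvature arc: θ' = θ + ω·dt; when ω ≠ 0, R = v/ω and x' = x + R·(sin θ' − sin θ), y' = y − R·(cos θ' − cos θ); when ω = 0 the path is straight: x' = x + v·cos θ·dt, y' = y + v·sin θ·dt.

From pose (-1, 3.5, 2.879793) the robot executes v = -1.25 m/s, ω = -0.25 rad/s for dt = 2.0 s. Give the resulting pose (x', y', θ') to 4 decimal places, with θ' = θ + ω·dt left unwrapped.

(1.1570, 2.2883, 2.3798)

θ' = 2.8798 + -0.25·2.0 = 2.3798
R = v/ω = -1.25/-0.25 = 5.0000
x' = -1 + 5.0000·(sin 2.3798 − sin 2.8798) = 1.1570
y' = 3.5 − 5.0000·(cos 2.3798 − cos 2.8798) = 2.2883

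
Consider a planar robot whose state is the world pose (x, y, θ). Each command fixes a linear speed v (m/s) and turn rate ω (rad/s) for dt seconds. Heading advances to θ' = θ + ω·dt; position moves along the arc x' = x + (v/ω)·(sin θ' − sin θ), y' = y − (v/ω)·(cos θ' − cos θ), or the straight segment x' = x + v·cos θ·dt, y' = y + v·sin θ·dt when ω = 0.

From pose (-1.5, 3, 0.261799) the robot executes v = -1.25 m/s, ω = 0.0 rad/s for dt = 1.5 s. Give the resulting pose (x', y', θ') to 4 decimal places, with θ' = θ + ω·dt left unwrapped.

θ' = 0.2618 + 0.0·1.5 = 0.2618
ω = 0 → straight: x' = -1.5 + -1.25·cos(0.2618)·1.5 = -3.3111
y' = 3 + -1.25·sin(0.2618)·1.5 = 2.5147

(-3.3111, 2.5147, 0.2618)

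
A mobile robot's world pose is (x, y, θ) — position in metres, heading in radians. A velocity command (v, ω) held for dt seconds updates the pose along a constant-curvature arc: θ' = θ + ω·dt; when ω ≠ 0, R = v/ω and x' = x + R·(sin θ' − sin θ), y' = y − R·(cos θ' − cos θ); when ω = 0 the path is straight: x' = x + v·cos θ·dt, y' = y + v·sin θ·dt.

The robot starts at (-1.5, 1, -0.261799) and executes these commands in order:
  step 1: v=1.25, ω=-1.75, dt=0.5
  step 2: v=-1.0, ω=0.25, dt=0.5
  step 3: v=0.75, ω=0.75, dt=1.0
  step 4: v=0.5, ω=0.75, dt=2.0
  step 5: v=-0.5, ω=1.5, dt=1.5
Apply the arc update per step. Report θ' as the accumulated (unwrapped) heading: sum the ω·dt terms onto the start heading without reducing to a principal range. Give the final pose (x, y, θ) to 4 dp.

(0.5451, 0.6181, 3.4882)

step 1: θ'=-1.1368 (R=-0.7143) → pose (-1.0368, 0.6104, -1.1368)
step 2: θ'=-1.0118 (R=-4.0000) → pose (-1.2748, 1.0498, -1.0118)
step 3: θ'=-0.2618 (R=1.0000) → pose (-0.6859, 0.6142, -0.2618)
step 4: θ'=1.2382 (R=0.6667) → pose (0.1168, 1.0404, 1.2382)
step 5: θ'=3.4882 (R=-0.3333) → pose (0.5451, 0.6181, 3.4882)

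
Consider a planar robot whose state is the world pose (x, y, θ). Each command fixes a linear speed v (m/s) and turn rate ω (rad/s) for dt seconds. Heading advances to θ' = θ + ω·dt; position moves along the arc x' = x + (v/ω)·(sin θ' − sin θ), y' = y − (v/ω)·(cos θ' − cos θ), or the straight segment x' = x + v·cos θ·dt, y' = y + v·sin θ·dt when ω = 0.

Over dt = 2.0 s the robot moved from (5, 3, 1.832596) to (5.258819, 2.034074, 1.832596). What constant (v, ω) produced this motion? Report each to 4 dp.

Δθ = 1.832596 − 1.832596 = 0.000000
ω = Δθ/dt = 0.000000/2.0 = 0.0000
ω = 0 → v = (Δx·cos θ + Δy·sin θ)/dt = -0.5000

v = -0.5000, ω = 0.0000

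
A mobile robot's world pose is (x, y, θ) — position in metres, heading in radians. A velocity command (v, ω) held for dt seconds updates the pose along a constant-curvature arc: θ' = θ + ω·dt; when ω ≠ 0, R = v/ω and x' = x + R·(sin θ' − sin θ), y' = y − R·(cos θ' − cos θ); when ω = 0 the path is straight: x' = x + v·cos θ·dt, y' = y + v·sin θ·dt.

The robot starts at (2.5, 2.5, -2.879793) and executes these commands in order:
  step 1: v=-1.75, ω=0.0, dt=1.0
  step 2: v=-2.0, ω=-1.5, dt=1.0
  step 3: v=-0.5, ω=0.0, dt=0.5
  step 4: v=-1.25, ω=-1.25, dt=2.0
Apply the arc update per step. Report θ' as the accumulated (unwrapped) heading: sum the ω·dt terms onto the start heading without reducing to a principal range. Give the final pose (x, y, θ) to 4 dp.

step 1: θ'=-2.8798 (straight) → pose (4.1904, 2.9529, -2.8798)
step 2: θ'=-4.3798 (R=1.3333) → pose (5.7957, 2.1004, -4.3798)
step 3: θ'=-4.3798 (straight) → pose (5.8774, 1.8641, -4.3798)
step 4: θ'=-6.8798 (R=1.0000) → pose (4.3703, 0.7103, -6.8798)

(4.3703, 0.7103, -6.8798)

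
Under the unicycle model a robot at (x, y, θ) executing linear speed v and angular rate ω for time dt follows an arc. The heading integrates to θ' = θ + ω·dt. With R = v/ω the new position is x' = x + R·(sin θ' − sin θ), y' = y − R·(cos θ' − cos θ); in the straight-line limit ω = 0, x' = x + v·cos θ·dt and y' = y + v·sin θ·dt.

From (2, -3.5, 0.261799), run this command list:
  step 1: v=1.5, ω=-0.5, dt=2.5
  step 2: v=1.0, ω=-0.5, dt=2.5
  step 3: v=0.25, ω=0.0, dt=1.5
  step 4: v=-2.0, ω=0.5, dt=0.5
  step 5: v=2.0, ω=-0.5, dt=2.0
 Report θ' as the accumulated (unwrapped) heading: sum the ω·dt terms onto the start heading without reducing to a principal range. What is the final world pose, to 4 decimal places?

(2.4197, -8.8573, -2.9882)

step 1: θ'=-0.9882 (R=-3.0000) → pose (5.2816, -4.7472, -0.9882)
step 2: θ'=-2.2382 (R=-2.0000) → pose (5.1824, -7.0855, -2.2382)
step 3: θ'=-2.2382 (straight) → pose (4.9502, -7.3800, -2.2382)
step 4: θ'=-1.9882 (R=-4.0000) → pose (5.4651, -6.5258, -1.9882)
step 5: θ'=-2.9882 (R=-4.0000) → pose (2.4197, -8.8573, -2.9882)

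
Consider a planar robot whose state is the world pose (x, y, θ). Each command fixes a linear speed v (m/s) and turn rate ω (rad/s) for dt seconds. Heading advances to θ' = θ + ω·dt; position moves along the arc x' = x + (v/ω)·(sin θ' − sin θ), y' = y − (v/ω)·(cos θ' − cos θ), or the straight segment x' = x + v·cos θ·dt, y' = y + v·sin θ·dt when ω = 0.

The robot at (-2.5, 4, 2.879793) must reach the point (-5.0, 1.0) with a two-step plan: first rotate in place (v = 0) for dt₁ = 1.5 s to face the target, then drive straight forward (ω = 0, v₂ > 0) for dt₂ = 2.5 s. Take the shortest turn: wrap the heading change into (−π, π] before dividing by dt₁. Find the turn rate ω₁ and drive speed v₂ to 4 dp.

ω₁ = 0.7586, v₂ = 1.5620

heading to target = atan2(1−4, -5−-2.5) = -2.2655
Δθ = wrap(-2.2655 − 2.8798) = 1.1379; ω₁ = Δθ/dt₁ = 0.7586
distance = √((-5−-2.5)² + (1−4)²) = 3.9051; v₂ = distance/dt₂ = 1.5620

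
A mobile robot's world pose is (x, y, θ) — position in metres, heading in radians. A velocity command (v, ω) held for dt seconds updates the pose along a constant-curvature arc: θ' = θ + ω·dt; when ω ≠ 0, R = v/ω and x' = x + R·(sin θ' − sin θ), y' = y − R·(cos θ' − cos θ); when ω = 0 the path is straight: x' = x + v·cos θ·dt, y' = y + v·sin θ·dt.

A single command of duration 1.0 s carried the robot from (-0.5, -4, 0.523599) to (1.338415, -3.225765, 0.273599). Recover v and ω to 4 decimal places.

v = 2.0000, ω = -0.2500

Δθ = 0.273599 − 0.523599 = -0.250000
ω = Δθ/dt = -0.250000/1.0 = -0.2500
R = Δx/(sin θ' − sin θ) = -8.0000
v = R·ω = -8.0000·-0.2500 = 2.0000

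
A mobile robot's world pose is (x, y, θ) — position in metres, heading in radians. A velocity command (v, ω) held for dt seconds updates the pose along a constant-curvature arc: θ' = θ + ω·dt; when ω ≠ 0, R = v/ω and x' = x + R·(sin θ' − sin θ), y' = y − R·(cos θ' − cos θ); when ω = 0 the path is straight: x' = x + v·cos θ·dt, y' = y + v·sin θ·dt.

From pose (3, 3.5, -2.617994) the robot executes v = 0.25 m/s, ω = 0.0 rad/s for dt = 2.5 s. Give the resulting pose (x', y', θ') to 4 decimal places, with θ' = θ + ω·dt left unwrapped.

θ' = -2.6180 + 0.0·2.5 = -2.6180
ω = 0 → straight: x' = 3 + 0.25·cos(-2.6180)·2.5 = 2.4587
y' = 3.5 + 0.25·sin(-2.6180)·2.5 = 3.1875

(2.4587, 3.1875, -2.6180)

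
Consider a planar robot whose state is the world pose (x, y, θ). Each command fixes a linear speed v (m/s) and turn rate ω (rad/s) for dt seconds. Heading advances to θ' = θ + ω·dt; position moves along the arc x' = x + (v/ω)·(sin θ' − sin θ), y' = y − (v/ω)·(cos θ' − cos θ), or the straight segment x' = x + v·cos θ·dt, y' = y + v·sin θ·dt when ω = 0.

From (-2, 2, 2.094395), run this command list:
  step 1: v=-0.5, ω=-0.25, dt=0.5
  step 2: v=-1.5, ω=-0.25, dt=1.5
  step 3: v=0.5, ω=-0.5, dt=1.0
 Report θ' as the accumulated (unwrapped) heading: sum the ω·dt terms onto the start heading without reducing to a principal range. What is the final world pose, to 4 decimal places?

step 1: θ'=1.9694 (R=2.0000) → pose (-1.8888, 1.7763, 1.9694)
step 2: θ'=1.5944 (R=6.0000) → pose (-1.4201, -0.4109, 1.5944)
step 3: θ'=1.0944 (R=-1.0000) → pose (-1.3091, 0.0713, 1.0944)

(-1.3091, 0.0713, 1.0944)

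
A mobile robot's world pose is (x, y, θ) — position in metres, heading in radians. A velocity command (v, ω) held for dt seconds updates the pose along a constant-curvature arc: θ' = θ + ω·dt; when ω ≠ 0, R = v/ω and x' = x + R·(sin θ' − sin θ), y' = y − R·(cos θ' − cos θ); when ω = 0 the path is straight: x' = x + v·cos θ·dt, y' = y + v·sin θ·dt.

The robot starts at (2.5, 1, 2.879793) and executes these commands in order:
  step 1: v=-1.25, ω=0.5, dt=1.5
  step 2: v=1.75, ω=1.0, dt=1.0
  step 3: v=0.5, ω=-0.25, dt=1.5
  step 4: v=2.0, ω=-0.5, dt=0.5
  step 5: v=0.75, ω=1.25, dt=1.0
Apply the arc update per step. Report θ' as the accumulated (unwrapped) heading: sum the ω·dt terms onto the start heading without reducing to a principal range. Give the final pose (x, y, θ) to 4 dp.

(2.5908, -2.4455, 5.2548)

step 1: θ'=3.6298 (R=-2.5000) → pose (4.3196, 1.2069, 3.6298)
step 2: θ'=4.6298 (R=1.7500) → pose (3.3964, -0.1943, 4.6298)
step 3: θ'=4.2548 (R=-2.0000) → pose (3.1975, -0.9129, 4.2548)
step 4: θ'=4.0048 (R=-4.0000) → pose (2.6487, -1.7458, 4.0048)
step 5: θ'=5.2548 (R=0.6000) → pose (2.5908, -2.4455, 5.2548)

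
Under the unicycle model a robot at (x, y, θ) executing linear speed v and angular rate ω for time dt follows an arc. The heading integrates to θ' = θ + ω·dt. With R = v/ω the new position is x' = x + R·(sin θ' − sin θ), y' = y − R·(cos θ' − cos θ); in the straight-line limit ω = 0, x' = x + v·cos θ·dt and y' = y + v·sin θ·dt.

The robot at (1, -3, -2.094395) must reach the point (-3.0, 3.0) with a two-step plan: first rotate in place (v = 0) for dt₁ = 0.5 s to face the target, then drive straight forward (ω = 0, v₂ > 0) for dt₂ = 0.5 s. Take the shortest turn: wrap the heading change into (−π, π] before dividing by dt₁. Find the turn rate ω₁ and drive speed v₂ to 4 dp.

ω₁ = -4.0600, v₂ = 14.4222

heading to target = atan2(3−-3, -3−1) = 2.1588
Δθ = wrap(2.1588 − -2.0944) = -2.0300; ω₁ = Δθ/dt₁ = -4.0600
distance = √((-3−1)² + (3−-3)²) = 7.2111; v₂ = distance/dt₂ = 14.4222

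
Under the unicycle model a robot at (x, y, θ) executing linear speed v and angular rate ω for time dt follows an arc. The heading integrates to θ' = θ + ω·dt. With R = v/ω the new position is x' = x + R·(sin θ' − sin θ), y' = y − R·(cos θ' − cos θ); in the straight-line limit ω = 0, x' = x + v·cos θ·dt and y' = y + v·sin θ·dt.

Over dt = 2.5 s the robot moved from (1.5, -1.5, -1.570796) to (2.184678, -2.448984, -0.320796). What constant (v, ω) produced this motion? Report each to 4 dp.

v = 0.5000, ω = 0.5000

Δθ = -0.320796 − -1.570796 = 1.250000
ω = Δθ/dt = 1.250000/2.5 = 0.5000
R = −Δy/(cos θ' − cos θ) = 1.0000
v = R·ω = 1.0000·0.5000 = 0.5000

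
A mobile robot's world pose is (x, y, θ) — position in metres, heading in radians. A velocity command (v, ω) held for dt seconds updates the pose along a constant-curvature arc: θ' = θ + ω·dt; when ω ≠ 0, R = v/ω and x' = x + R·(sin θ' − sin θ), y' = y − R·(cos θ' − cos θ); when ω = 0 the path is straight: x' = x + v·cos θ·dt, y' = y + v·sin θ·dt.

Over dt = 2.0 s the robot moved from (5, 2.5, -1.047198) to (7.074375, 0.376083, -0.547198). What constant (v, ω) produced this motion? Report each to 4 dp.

v = 1.5000, ω = 0.2500

Δθ = -0.547198 − -1.047198 = 0.500000
ω = Δθ/dt = 0.500000/2.0 = 0.2500
R = −Δy/(cos θ' − cos θ) = 6.0000
v = R·ω = 6.0000·0.2500 = 1.5000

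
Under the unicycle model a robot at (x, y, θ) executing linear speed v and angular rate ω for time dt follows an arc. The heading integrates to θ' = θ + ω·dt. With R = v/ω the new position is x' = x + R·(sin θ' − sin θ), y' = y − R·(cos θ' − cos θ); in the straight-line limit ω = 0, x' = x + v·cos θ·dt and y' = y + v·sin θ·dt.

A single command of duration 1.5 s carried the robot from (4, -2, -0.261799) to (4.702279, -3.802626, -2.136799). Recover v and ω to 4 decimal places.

v = 1.5000, ω = -1.2500

Δθ = -2.136799 − -0.261799 = -1.875000
ω = Δθ/dt = -1.875000/1.5 = -1.2500
R = −Δy/(cos θ' − cos θ) = -1.2000
v = R·ω = -1.2000·-1.2500 = 1.5000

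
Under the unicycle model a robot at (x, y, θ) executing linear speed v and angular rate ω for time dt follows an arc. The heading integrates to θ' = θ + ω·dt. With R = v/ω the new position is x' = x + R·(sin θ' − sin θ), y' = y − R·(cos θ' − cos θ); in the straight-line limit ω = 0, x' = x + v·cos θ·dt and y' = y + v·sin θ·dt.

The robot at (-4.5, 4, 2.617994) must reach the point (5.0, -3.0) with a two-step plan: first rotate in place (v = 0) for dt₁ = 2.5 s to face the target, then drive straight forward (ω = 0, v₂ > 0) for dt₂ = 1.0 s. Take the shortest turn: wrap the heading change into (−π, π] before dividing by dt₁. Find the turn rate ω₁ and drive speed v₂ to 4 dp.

heading to target = atan2(-3−4, 5−-4.5) = -0.6350
Δθ = wrap(-0.6350 − 2.6180) = 3.0302; ω₁ = Δθ/dt₁ = 1.2121
distance = √((5−-4.5)² + (-3−4)²) = 11.8004; v₂ = distance/dt₂ = 11.8004

ω₁ = 1.2121, v₂ = 11.8004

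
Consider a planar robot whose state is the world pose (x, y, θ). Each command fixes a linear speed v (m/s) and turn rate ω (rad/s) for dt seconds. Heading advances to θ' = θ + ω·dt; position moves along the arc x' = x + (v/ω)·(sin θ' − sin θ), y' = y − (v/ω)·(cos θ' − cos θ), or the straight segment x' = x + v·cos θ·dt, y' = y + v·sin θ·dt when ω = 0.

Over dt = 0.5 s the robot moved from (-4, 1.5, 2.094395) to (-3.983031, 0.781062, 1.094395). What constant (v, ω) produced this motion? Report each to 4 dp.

Δθ = 1.094395 − 2.094395 = -1.000000
ω = Δθ/dt = -1.000000/0.5 = -2.0000
R = −Δy/(cos θ' − cos θ) = 0.7500
v = R·ω = 0.7500·-2.0000 = -1.5000

v = -1.5000, ω = -2.0000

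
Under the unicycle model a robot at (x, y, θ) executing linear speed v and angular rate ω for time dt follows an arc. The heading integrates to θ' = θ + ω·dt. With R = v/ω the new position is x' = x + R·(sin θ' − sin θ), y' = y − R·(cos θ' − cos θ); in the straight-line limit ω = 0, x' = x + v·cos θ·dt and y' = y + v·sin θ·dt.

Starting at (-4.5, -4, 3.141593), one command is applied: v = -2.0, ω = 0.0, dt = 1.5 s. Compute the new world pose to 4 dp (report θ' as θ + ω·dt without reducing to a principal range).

θ' = 3.1416 + 0.0·1.5 = 3.1416
ω = 0 → straight: x' = -4.5 + -2.0·cos(3.1416)·1.5 = -1.5000
y' = -4 + -2.0·sin(3.1416)·1.5 = -4.0000

(-1.5000, -4.0000, 3.1416)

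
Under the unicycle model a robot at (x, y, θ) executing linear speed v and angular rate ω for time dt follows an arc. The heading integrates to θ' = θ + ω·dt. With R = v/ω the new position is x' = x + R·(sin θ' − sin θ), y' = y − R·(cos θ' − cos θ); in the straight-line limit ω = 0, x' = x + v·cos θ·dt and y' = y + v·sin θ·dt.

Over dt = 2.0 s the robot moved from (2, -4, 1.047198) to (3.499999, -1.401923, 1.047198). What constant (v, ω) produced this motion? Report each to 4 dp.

Δθ = 1.047198 − 1.047198 = 0.000000
ω = Δθ/dt = 0.000000/2.0 = 0.0000
ω = 0 → v = (Δx·cos θ + Δy·sin θ)/dt = 1.5000

v = 1.5000, ω = 0.0000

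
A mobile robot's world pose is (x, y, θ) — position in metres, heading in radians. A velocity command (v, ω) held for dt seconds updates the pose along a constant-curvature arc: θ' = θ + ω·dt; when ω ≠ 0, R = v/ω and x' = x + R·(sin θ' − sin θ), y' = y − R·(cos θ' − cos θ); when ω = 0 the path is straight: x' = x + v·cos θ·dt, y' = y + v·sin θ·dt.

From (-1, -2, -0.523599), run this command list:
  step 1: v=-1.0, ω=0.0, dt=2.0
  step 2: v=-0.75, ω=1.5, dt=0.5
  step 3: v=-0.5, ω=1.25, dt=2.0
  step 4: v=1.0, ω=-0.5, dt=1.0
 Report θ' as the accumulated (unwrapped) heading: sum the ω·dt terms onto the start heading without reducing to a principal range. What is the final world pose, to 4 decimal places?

step 1: θ'=-0.5236 (straight) → pose (-2.7321, -1.0000, -0.5236)
step 2: θ'=0.2264 (R=-0.5000) → pose (-3.0943, -0.9458, 0.2264)
step 3: θ'=2.7264 (R=-0.4000) → pose (-3.1658, -1.7016, 2.7264)
step 4: θ'=2.2264 (R=-2.0000) → pose (-3.9445, -1.0908, 2.2264)

(-3.9445, -1.0908, 2.2264)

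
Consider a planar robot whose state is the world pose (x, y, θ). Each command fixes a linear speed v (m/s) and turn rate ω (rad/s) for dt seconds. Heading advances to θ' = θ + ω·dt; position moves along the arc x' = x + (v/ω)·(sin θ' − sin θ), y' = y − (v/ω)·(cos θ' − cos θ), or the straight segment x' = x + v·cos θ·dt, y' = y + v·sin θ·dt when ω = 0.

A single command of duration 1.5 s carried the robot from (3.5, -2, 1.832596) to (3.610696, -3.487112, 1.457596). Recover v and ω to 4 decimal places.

v = -1.0000, ω = -0.2500

Δθ = 1.457596 − 1.832596 = -0.375000
ω = Δθ/dt = -0.375000/1.5 = -0.2500
R = −Δy/(cos θ' − cos θ) = 4.0000
v = R·ω = 4.0000·-0.2500 = -1.0000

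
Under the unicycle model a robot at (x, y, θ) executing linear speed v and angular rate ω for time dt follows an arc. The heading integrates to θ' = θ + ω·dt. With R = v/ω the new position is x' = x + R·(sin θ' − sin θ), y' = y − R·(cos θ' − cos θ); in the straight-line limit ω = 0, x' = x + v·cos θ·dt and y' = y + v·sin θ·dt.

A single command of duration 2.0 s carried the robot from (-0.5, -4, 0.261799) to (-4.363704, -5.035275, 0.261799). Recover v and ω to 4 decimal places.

Δθ = 0.261799 − 0.261799 = 0.000000
ω = Δθ/dt = 0.000000/2.0 = 0.0000
ω = 0 → v = (Δx·cos θ + Δy·sin θ)/dt = -2.0000

v = -2.0000, ω = 0.0000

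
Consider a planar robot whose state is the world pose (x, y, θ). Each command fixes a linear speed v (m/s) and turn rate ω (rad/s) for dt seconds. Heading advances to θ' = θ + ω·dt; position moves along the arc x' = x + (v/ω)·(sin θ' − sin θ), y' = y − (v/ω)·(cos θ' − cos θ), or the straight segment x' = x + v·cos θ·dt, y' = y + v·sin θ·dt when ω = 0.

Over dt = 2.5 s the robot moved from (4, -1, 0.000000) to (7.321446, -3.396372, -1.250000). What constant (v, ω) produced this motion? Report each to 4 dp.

v = 1.7500, ω = -0.5000

Δθ = -1.250000 − 0.000000 = -1.250000
ω = Δθ/dt = -1.250000/2.5 = -0.5000
R = Δx/(sin θ' − sin θ) = -3.5000
v = R·ω = -3.5000·-0.5000 = 1.7500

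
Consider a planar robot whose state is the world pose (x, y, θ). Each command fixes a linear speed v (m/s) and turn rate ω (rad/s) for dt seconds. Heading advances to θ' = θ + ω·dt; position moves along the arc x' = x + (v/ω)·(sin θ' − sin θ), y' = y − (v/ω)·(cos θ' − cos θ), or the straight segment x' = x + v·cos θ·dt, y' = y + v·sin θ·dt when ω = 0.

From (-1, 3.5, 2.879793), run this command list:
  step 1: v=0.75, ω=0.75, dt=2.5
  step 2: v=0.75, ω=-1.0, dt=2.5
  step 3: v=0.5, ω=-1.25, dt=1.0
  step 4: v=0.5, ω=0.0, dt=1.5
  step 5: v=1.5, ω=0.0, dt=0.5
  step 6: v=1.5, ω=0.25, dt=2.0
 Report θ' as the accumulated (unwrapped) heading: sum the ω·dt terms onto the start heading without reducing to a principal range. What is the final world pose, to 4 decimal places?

(-1.8891, 6.5412, 1.5048)

step 1: θ'=4.7548 (R=1.0000) → pose (-2.2579, 2.4917, 4.7548)
step 2: θ'=2.2548 (R=-0.7500) → pose (-3.5885, 1.9860, 2.2548)
step 3: θ'=1.0048 (R=-0.4000) → pose (-3.6161, 2.4532, 1.0048)
step 4: θ'=1.0048 (straight) → pose (-3.2139, 3.0863, 1.0048)
step 5: θ'=1.0048 (straight) → pose (-2.8117, 3.7193, 1.0048)
step 6: θ'=1.5048 (R=6.0000) → pose (-1.8891, 6.5412, 1.5048)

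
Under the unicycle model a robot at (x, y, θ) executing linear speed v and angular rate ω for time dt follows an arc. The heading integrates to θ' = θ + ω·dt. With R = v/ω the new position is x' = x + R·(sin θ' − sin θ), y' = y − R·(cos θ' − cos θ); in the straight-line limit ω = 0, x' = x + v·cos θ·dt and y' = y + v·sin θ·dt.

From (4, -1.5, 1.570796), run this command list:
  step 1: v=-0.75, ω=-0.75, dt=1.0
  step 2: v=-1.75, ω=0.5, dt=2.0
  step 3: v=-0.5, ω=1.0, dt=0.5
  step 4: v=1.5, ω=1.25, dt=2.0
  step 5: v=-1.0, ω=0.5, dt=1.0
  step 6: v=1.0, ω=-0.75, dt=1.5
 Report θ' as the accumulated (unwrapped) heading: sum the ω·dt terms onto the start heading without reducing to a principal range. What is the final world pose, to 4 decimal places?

(0.6672, -7.0921, 4.1958)

step 1: θ'=0.8208 (R=1.0000) → pose (3.7317, -2.1816, 0.8208)
step 2: θ'=1.8208 (R=-3.5000) → pose (2.9014, -5.4333, 1.8208)
step 3: θ'=2.3208 (R=-0.5000) → pose (3.0200, -5.6504, 2.3208)
step 4: θ'=4.8208 (R=1.2000) → pose (0.9490, -6.5982, 4.8208)
step 5: θ'=5.3208 (R=-2.0000) → pose (0.6019, -5.6715, 5.3208)
step 6: θ'=4.1958 (R=-1.3333) → pose (0.6672, -7.0921, 4.1958)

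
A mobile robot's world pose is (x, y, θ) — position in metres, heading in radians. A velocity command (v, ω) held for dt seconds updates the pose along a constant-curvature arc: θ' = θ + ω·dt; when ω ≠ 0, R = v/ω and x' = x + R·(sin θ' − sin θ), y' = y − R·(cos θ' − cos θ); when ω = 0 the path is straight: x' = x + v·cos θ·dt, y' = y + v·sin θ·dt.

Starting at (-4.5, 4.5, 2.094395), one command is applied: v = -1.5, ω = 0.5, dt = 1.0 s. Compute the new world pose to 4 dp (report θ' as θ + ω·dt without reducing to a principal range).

θ' = 2.0944 + 0.5·1.0 = 2.5944
R = v/ω = -1.5/0.5 = -3.0000
x' = -4.5 + -3.0000·(sin 2.5944 − sin 2.0944) = -3.4628
y' = 4.5 − -3.0000·(cos 2.5944 − cos 2.0944) = 3.4380

(-3.4628, 3.4380, 2.5944)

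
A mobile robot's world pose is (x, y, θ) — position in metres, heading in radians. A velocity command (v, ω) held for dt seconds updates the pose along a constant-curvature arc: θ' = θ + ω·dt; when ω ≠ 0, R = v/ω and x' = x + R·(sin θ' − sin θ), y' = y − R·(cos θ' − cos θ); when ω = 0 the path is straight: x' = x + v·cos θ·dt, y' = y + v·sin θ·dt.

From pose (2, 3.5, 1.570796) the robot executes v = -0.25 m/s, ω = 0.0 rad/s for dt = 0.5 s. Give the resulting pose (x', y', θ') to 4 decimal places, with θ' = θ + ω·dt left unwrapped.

(2.0000, 3.3750, 1.5708)

θ' = 1.5708 + 0.0·0.5 = 1.5708
ω = 0 → straight: x' = 2 + -0.25·cos(1.5708)·0.5 = 2.0000
y' = 3.5 + -0.25·sin(1.5708)·0.5 = 3.3750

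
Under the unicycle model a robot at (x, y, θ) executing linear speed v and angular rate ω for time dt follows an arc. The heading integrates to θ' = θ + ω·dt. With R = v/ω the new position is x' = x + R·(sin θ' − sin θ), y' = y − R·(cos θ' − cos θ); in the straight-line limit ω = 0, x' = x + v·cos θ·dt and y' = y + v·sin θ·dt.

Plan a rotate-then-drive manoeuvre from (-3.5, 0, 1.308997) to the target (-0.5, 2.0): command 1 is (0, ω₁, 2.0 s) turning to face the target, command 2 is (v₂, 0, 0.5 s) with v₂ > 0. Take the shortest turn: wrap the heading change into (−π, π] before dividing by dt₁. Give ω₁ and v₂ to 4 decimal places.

ω₁ = -0.3605, v₂ = 7.2111

heading to target = atan2(2−0, -0.5−-3.5) = 0.5880
Δθ = wrap(0.5880 − 1.3090) = -0.7210; ω₁ = Δθ/dt₁ = -0.3605
distance = √((-0.5−-3.5)² + (2−0)²) = 3.6056; v₂ = distance/dt₂ = 7.2111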